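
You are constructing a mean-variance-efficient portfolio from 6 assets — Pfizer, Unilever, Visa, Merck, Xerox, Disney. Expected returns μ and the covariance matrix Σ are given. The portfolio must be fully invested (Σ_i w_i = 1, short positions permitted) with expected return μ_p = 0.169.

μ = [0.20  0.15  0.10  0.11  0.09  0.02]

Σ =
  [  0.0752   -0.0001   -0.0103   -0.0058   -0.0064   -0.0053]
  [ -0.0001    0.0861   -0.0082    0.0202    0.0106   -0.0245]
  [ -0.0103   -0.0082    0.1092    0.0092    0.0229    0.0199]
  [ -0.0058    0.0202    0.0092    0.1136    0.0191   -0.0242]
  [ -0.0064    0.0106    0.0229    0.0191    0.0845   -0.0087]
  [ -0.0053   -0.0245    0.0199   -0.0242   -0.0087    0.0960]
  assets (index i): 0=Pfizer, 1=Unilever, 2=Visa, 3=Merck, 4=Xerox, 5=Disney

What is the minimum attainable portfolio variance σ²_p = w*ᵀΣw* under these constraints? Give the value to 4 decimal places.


x=Σ⁻¹μ = [2.9783  1.8194  0.9510  0.7917  0.7189  0.9047]
y=Σ⁻¹𝟙 = [16.7919  13.7387  6.0137  8.6794  9.5056  16.6527]
a=μᵀx=1.133533  b=𝟙ᵀx=8.163850  c=𝟙ᵀy=71.382083  D=ac−b²=14.265468
λ₁=(c·0.169−b)/D = (71.382083·0.169−8.163850)/14.265468 = 0.273368
λ₂=(a−b·0.169)/D = (1.133533−8.163850·0.169)/14.265468 = -0.017256
w* = 0.273368·x + -0.017256·y:
  w_0 = 0.273368·2.9783 + -0.017256·16.7919 = 0.5244  (Pfizer)
  w_1 = 0.273368·1.8194 + -0.017256·13.7387 = 0.2603  (Unilever)
  w_2 = 0.273368·0.9510 + -0.017256·6.0137 = 0.1562  (Visa)
  w_3 = 0.273368·0.7917 + -0.017256·8.6794 = 0.0667  (Merck)
  w_4 = 0.273368·0.7189 + -0.017256·9.5056 = 0.0325  (Xerox)
  w_5 = 0.273368·0.9047 + -0.017256·16.6527 = -0.0400  (Disney)
Σw_i=1.0000  μᵀw=0.1690
σ²=wᵀΣw=λ₁·μ_p+λ₂ = 0.273368·0.169 + -0.017256 = 0.028944 ≈ 0.0289

0.0289


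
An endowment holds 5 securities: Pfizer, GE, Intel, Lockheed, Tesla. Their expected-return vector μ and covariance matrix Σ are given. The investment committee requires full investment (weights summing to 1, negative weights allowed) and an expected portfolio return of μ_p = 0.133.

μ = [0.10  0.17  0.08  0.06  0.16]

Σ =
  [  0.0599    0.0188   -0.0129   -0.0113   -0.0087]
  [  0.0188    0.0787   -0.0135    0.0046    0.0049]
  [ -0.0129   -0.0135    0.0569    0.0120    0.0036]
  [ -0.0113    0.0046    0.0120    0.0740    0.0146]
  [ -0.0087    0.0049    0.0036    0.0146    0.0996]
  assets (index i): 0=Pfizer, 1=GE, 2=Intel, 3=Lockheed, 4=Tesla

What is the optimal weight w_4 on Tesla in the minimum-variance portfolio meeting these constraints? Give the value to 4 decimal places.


0.2434

g=Σ⁻¹μ = [1.7864  1.9823  2.1178  0.3126  1.5426]
h=Σ⁻¹𝟙 = [21.6164  10.1239  22.0212  10.8291  9.0469]
a=μᵀg=0.950624  b=𝟙ᵀg=7.741659  c=𝟙ᵀh=73.637561  D=ac−b²=10.068334
λ₁=(c·0.133−b)/D = (73.637561·0.133−7.741659)/10.068334 = 0.203821
λ₂=(a−b·0.133)/D = (0.950624−7.741659·0.133)/10.068334 = -0.007848
w* = 0.203821·g + -0.007848·h:
  w_0 = 0.203821·1.7864 + -0.007848·21.6164 = 0.1945  (Pfizer)
  w_1 = 0.203821·1.9823 + -0.007848·10.1239 = 0.3246  (GE)
  w_2 = 0.203821·2.1178 + -0.007848·22.0212 = 0.2588  (Intel)
  w_3 = 0.203821·0.3126 + -0.007848·10.8291 = -0.0213  (Lockheed)
  w_4 = 0.203821·1.5426 + -0.007848·9.0469 = 0.2434  (Tesla)
Σw_i=1.0000  μᵀw=0.1330
σ²=wᵀΣw=λ₁·μ_p+λ₂ = 0.203821·0.133 + -0.007848 = 0.019260 ≈ 0.0193


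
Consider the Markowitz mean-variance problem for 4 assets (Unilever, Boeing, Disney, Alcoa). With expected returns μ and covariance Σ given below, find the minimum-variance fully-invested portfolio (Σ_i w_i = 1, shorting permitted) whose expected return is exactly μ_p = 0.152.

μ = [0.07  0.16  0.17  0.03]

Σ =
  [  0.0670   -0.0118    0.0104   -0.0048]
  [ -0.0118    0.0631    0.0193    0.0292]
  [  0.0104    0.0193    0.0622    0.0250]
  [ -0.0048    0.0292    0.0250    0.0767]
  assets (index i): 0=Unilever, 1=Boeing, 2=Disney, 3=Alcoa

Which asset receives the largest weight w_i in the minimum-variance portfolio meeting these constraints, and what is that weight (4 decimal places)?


Boeing (0.4710)

x=Σ⁻¹μ = [1.0687  2.6398  2.2499  -1.2803]
y=Σ⁻¹𝟙 = [16.9116  13.9919  6.1949  6.7502]
a=μᵀx=0.841260  b=𝟙ᵀx=4.678154  c=𝟙ᵀy=43.848611  D=ac−b²=15.002944
λ₁=(c·0.152−b)/D = (43.848611·0.152−4.678154)/15.002944 = 0.132430
λ₂=(a−b·0.152)/D = (0.841260−4.678154·0.152)/15.002944 = 0.008677
w* = 0.132430·x + 0.008677·y:
  w_0 = 0.132430·1.0687 + 0.008677·16.9116 = 0.2883  (Unilever)
  w_1 = 0.132430·2.6398 + 0.008677·13.9919 = 0.4710  (Boeing)
  w_2 = 0.132430·2.2499 + 0.008677·6.1949 = 0.3517  (Disney)
  w_3 = 0.132430·-1.2803 + 0.008677·6.7502 = -0.1110  (Alcoa)
Σw_i=1.0000  μᵀw=0.1520
σ²=wᵀΣw=λ₁·μ_p+λ₂ = 0.132430·0.152 + 0.008677 = 0.028806 ≈ 0.0288


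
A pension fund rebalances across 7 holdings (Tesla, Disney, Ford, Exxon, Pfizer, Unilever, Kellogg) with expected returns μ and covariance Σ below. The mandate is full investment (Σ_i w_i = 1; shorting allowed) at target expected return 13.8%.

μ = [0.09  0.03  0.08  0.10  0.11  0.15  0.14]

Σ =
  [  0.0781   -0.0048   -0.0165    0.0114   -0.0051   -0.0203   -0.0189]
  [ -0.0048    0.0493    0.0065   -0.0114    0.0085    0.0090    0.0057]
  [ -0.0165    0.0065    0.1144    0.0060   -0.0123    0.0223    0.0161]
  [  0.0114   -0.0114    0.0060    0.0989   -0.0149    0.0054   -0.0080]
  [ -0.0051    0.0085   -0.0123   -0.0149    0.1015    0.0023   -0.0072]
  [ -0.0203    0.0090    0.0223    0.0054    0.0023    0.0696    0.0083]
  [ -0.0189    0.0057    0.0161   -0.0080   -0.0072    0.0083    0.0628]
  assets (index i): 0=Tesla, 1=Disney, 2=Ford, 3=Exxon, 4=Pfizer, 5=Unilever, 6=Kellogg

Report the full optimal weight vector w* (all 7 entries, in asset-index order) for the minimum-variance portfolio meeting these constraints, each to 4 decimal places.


0.2482  -0.1439  0.0010  0.0858  0.1650  0.3022  0.3417

x=Σ⁻¹μ = [2.4640  0.0306  0.3098  1.0548  1.5510  2.2920  2.8979]
y=Σ⁻¹𝟙 = [22.7170  17.4044  6.3779  12.1039  13.2788  12.8275  20.9145]
a=μᵀx=1.273058  b=𝟙ᵀx=10.600104  c=𝟙ᵀy=105.623987  D=ac−b²=22.103224
λ₁=(c·0.138−b)/D = (105.623987·0.138−10.600104)/22.103224 = 0.179884
λ₂=(a−b·0.138)/D = (1.273058−10.600104·0.138)/22.103224 = -0.008585
w* = 0.179884·x + -0.008585·y:
  w_0 = 0.179884·2.4640 + -0.008585·22.7170 = 0.2482  (Tesla)
  w_1 = 0.179884·0.0306 + -0.008585·17.4044 = -0.1439  (Disney)
  w_2 = 0.179884·0.3098 + -0.008585·6.3779 = 0.0010  (Ford)
  w_3 = 0.179884·1.0548 + -0.008585·12.1039 = 0.0858  (Exxon)
  w_4 = 0.179884·1.5510 + -0.008585·13.2788 = 0.1650  (Pfizer)
  w_5 = 0.179884·2.2920 + -0.008585·12.8275 = 0.3022  (Unilever)
  w_6 = 0.179884·2.8979 + -0.008585·20.9145 = 0.3417  (Kellogg)
Σw_i=1.0000  μᵀw=0.1380
σ²=wᵀΣw=λ₁·μ_p+λ₂ = 0.179884·0.138 + -0.008585 = 0.016239 ≈ 0.0162


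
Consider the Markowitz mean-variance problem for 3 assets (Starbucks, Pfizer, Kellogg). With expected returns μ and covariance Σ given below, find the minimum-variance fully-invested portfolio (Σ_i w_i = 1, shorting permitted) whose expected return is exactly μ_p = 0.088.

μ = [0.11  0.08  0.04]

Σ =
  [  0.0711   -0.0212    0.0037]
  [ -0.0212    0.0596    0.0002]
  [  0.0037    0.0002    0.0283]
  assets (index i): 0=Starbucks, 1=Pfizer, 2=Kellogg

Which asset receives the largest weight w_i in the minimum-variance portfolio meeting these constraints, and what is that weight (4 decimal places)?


g=Σ⁻¹μ = [2.1118  2.0897  1.1226]
h=Σ⁻¹𝟙 = [19.3936  23.5674  32.6336]
a=μᵀg=0.444374  b=𝟙ᵀg=5.324032  c=𝟙ᵀh=75.594583  D=ac−b²=5.246928
λ₁=(c·0.088−b)/D = (75.594583·0.088−5.324032)/5.246928 = 0.253156
λ₂=(a−b·0.088)/D = (0.444374−5.324032·0.088)/5.246928 = -0.004601
w* = 0.253156·g + -0.004601·h:
  w_0 = 0.253156·2.1118 + -0.004601·19.3936 = 0.4454  (Starbucks)
  w_1 = 0.253156·2.0897 + -0.004601·23.5674 = 0.4206  (Pfizer)
  w_2 = 0.253156·1.1226 + -0.004601·32.6336 = 0.1340  (Kellogg)
Σw_i=1.0000  μᵀw=0.0880
σ²=wᵀΣw=λ₁·μ_p+λ₂ = 0.253156·0.088 + -0.004601 = 0.017677 ≈ 0.0177

Starbucks (0.4454)


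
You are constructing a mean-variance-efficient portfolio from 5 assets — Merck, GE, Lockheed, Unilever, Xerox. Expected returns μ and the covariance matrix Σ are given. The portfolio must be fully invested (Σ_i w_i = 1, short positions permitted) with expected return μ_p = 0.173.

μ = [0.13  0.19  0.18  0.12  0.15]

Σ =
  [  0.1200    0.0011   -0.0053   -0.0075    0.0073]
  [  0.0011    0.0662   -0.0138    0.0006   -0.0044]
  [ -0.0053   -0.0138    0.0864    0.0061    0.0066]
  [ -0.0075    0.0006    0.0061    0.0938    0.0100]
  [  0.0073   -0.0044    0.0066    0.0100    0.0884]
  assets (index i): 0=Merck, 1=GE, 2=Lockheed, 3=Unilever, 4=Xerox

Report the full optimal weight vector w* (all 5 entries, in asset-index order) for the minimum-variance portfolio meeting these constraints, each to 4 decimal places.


g=Σ⁻¹μ = [1.1377  3.4653  2.5217  1.0273  1.4709]
h=Σ⁻¹𝟙 = [8.7799  18.3496  13.6634  9.3525  9.4224]
a=μᵀg=1.604126  b=𝟙ᵀg=9.622901  c=𝟙ᵀh=59.567924  D=ac−b²=2.954259
λ₁=(c·0.173−b)/D = (59.567924·0.173−9.622901)/2.954259 = 0.230972
λ₂=(a−b·0.173)/D = (1.604126−9.622901·0.173)/2.954259 = -0.020525
w* = 0.230972·g + -0.020525·h:
  w_0 = 0.230972·1.1377 + -0.020525·8.7799 = 0.0826  (Merck)
  w_1 = 0.230972·3.4653 + -0.020525·18.3496 = 0.4238  (GE)
  w_2 = 0.230972·2.5217 + -0.020525·13.6634 = 0.3020  (Lockheed)
  w_3 = 0.230972·1.0273 + -0.020525·9.3525 = 0.0453  (Unilever)
  w_4 = 0.230972·1.4709 + -0.020525·9.4224 = 0.1463  (Xerox)
Σw_i=1.0000  μᵀw=0.1730
σ²=wᵀΣw=λ₁·μ_p+λ₂ = 0.230972·0.173 + -0.020525 = 0.019433 ≈ 0.0194

0.0826  0.4238  0.3020  0.0453  0.1463


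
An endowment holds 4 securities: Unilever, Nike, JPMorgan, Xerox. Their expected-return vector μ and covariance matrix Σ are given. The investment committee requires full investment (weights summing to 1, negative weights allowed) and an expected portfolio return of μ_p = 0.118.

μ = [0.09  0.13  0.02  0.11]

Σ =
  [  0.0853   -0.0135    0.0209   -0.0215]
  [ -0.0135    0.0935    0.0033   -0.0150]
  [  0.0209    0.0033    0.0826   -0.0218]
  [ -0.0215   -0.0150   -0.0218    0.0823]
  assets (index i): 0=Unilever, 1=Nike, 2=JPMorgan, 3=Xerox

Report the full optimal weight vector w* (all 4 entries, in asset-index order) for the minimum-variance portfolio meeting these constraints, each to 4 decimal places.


0.3317  0.3776  -0.0787  0.3694

x=Σ⁻¹μ = [1.8761  2.0153  0.2860  2.2697]
y=Σ⁻¹𝟙 = [16.8730  16.3618  13.2683  23.0552]
a=μᵀx=0.686223  b=𝟙ᵀx=6.447042  c=𝟙ᵀy=69.558327  D=ac−b²=6.168184
λ₁=(c·0.118−b)/D = (69.558327·0.118−6.447042)/6.168184 = 0.285472
λ₂=(a−b·0.118)/D = (0.686223−6.447042·0.118)/6.168184 = -0.012083
w* = 0.285472·x + -0.012083·y:
  w_0 = 0.285472·1.8761 + -0.012083·16.8730 = 0.3317  (Unilever)
  w_1 = 0.285472·2.0153 + -0.012083·16.3618 = 0.3776  (Nike)
  w_2 = 0.285472·0.2860 + -0.012083·13.2683 = -0.0787  (JPMorgan)
  w_3 = 0.285472·2.2697 + -0.012083·23.0552 = 0.3694  (Xerox)
Σw_i=1.0000  μᵀw=0.1180
σ²=wᵀΣw=λ₁·μ_p+λ₂ = 0.285472·0.118 + -0.012083 = 0.021603 ≈ 0.0216


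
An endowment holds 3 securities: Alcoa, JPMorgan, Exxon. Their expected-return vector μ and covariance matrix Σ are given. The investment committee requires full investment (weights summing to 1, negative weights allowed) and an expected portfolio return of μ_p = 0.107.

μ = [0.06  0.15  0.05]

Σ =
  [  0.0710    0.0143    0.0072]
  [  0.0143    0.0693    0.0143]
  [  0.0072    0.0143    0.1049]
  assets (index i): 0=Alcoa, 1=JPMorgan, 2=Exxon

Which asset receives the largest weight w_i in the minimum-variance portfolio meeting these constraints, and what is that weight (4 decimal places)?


u=Σ⁻¹μ = [0.4163  2.0436  0.1695]
v=Σ⁻¹𝟙 = [11.2060  10.6077  7.3177]
a=μᵀu=0.339996  b=𝟙ᵀu=2.629393  c=𝟙ᵀv=29.131333  D=ac−b²=2.990813
λ₁=(c·0.107−b)/D = (29.131333·0.107−2.629393)/2.990813 = 0.163052
λ₂=(a−b·0.107)/D = (0.339996−2.629393·0.107)/2.990813 = 0.019610
w* = 0.163052·u + 0.019610·v:
  w_0 = 0.163052·0.4163 + 0.019610·11.2060 = 0.2876  (Alcoa)
  w_1 = 0.163052·2.0436 + 0.019610·10.6077 = 0.5412  (JPMorgan)
  w_2 = 0.163052·0.1695 + 0.019610·7.3177 = 0.1711  (Exxon)
Σw_i=1.0000  μᵀw=0.1070
σ²=wᵀΣw=λ₁·μ_p+λ₂ = 0.163052·0.107 + 0.019610 = 0.037057 ≈ 0.0371

JPMorgan (0.5412)


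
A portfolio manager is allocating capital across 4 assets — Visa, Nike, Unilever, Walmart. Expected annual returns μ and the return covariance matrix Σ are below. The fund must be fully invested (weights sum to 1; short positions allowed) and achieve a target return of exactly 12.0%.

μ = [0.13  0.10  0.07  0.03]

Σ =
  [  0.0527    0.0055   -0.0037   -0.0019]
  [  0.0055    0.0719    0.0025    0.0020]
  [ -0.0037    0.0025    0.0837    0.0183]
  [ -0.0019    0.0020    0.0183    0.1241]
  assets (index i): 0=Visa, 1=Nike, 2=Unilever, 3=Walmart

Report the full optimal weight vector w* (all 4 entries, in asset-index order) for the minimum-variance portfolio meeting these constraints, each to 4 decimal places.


0.6533  0.2628  0.1569  -0.0730

g=Σ⁻¹μ = [2.4109  1.1722  0.8794  0.1301]
h=Σ⁻¹𝟙 = [18.7395  11.9108  10.9919  6.5321]
a=μᵀg=0.496099  b=𝟙ᵀg=4.592613  c=𝟙ᵀh=48.174311  D=ac−b²=2.807152
λ₁=(c·0.120−b)/D = (48.174311·0.120−4.592613)/2.807152 = 0.423313
λ₂=(a−b·0.120)/D = (0.496099−4.592613·0.120)/2.807152 = -0.019598
w* = 0.423313·g + -0.019598·h:
  w_0 = 0.423313·2.4109 + -0.019598·18.7395 = 0.6533  (Visa)
  w_1 = 0.423313·1.1722 + -0.019598·11.9108 = 0.2628  (Nike)
  w_2 = 0.423313·0.8794 + -0.019598·10.9919 = 0.1569  (Unilever)
  w_3 = 0.423313·0.1301 + -0.019598·6.5321 = -0.0730  (Walmart)
Σw_i=1.0000  μᵀw=0.1200
σ²=wᵀΣw=λ₁·μ_p+λ₂ = 0.423313·0.120 + -0.019598 = 0.031200 ≈ 0.0312


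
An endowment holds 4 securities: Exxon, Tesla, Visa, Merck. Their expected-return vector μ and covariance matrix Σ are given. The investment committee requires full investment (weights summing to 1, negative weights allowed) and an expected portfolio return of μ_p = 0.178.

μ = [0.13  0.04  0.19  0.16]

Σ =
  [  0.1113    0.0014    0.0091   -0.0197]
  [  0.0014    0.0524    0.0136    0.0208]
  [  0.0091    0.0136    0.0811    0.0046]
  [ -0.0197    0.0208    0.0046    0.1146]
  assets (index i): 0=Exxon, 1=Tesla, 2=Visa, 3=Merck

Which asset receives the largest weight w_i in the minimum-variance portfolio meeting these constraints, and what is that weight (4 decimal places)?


Visa (0.4734)

g=Σ⁻¹μ = [1.2811  -0.4801  2.1879  1.6157]
h=Σ⁻¹𝟙 = [9.4472  13.6193  8.5592  7.5345]
a=μᵀg=0.821559  b=𝟙ᵀg=4.604677  c=𝟙ᵀh=39.160206  D=ac−b²=10.969373
λ₁=(c·0.178−b)/D = (39.160206·0.178−4.604677)/10.969373 = 0.215677
λ₂=(a−b·0.178)/D = (0.821559−4.604677·0.178)/10.969373 = 0.000176
w* = 0.215677·g + 0.000176·h:
  w_0 = 0.215677·1.2811 + 0.000176·9.4472 = 0.2780  (Exxon)
  w_1 = 0.215677·-0.4801 + 0.000176·13.6193 = -0.1011  (Tesla)
  w_2 = 0.215677·2.1879 + 0.000176·8.5592 = 0.4734  (Visa)
  w_3 = 0.215677·1.6157 + 0.000176·7.5345 = 0.3498  (Merck)
Σw_i=1.0000  μᵀw=0.1780
σ²=wᵀΣw=λ₁·μ_p+λ₂ = 0.215677·0.178 + 0.000176 = 0.038566 ≈ 0.0386


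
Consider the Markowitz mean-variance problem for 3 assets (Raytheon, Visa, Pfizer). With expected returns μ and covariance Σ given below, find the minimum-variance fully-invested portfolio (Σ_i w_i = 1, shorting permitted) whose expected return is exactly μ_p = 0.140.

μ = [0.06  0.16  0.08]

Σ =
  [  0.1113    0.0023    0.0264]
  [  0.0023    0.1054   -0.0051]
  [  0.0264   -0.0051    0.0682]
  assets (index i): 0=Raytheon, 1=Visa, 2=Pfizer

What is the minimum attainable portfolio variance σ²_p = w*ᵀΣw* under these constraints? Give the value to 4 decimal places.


0.0609

x=Σ⁻¹μ = [0.2208  1.5715  1.2051]
y=Σ⁻¹𝟙 = [5.6405  10.0046  13.2275]
a=μᵀx=0.361096  b=𝟙ᵀx=2.997367  c=𝟙ᵀy=28.872582  D=ac−b²=1.441552
λ₁=(c·0.140−b)/D = (28.872582·0.140−2.997367)/1.441552 = 0.724770
λ₂=(a−b·0.140)/D = (0.361096−2.997367·0.140)/1.441552 = -0.040606
w* = 0.724770·x + -0.040606·y:
  w_0 = 0.724770·0.2208 + -0.040606·5.6405 = -0.0690  (Raytheon)
  w_1 = 0.724770·1.5715 + -0.040606·10.0046 = 0.7327  (Visa)
  w_2 = 0.724770·1.2051 + -0.040606·13.2275 = 0.3363  (Pfizer)
Σw_i=1.0000  μᵀw=0.1400
σ²=wᵀΣw=λ₁·μ_p+λ₂ = 0.724770·0.140 + -0.040606 = 0.060862 ≈ 0.0609


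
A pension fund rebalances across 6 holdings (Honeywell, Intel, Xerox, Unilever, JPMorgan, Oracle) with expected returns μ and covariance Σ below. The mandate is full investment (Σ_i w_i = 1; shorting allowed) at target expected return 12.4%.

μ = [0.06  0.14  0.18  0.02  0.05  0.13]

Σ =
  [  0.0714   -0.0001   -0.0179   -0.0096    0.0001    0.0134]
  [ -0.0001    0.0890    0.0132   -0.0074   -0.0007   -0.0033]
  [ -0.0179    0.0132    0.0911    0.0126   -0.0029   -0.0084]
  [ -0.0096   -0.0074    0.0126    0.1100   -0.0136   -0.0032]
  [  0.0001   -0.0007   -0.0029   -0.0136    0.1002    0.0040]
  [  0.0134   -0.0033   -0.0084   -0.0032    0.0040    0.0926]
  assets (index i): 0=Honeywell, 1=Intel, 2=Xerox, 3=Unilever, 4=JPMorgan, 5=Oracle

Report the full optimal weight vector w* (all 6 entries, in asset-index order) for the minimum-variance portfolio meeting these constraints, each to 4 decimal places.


u=Σ⁻¹μ = [1.1307  1.3376  2.1238  0.2369  0.5423  1.4653]
v=Σ⁻¹𝟙 = [16.8323  10.8353  12.3815  11.5866  11.5798  9.7728]
a=μᵀu=0.859748  b=𝟙ᵀu=6.836748  c=𝟙ᵀv=72.988379  D=ac−b²=16.010465
λ₁=(c·0.124−b)/D = (72.988379·0.124−6.836748)/16.010465 = 0.138273
λ₂=(a−b·0.124)/D = (0.859748−6.836748·0.124)/16.010465 = 0.000749
w* = 0.138273·u + 0.000749·v:
  w_0 = 0.138273·1.1307 + 0.000749·16.8323 = 0.1690  (Honeywell)
  w_1 = 0.138273·1.3376 + 0.000749·10.8353 = 0.1931  (Intel)
  w_2 = 0.138273·2.1238 + 0.000749·12.3815 = 0.3029  (Xerox)
  w_3 = 0.138273·0.2369 + 0.000749·11.5866 = 0.0414  (Unilever)
  w_4 = 0.138273·0.5423 + 0.000749·11.5798 = 0.0837  (JPMorgan)
  w_5 = 0.138273·1.4653 + 0.000749·9.7728 = 0.2099  (Oracle)
Σw_i=1.0000  μᵀw=0.1240
σ²=wᵀΣw=λ₁·μ_p+λ₂ = 0.138273·0.124 + 0.000749 = 0.017895 ≈ 0.0179

0.1690  0.1931  0.3029  0.0414  0.0837  0.2099


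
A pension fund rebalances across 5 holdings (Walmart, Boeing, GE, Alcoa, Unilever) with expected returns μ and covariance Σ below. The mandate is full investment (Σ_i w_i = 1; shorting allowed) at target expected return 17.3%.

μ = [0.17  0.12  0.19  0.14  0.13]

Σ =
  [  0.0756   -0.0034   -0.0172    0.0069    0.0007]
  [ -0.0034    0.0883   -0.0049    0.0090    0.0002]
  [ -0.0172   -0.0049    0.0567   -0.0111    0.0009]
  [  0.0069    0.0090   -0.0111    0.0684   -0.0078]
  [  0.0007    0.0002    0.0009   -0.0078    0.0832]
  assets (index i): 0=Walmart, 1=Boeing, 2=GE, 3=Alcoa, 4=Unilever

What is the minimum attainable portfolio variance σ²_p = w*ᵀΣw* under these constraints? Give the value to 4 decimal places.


0.0161

u=Σ⁻¹μ = [3.1877  1.4935  4.9135  2.5217  1.7153]
v=Σ⁻¹𝟙 = [18.2918  11.7680  27.3541  17.1649  13.1504]
a=μᵀu=2.230713  b=𝟙ᵀu=13.831666  c=𝟙ᵀv=87.729086  D=ac−b²=4.383452
λ₁=(c·0.173−b)/D = (87.729086·0.173−13.831666)/4.383452 = 0.306942
λ₂=(a−b·0.173)/D = (2.230713−13.831666·0.173)/4.383452 = -0.036995
w* = 0.306942·u + -0.036995·v:
  w_0 = 0.306942·3.1877 + -0.036995·18.2918 = 0.3017  (Walmart)
  w_1 = 0.306942·1.4935 + -0.036995·11.7680 = 0.0231  (Boeing)
  w_2 = 0.306942·4.9135 + -0.036995·27.3541 = 0.4962  (GE)
  w_3 = 0.306942·2.5217 + -0.036995·17.1649 = 0.1390  (Alcoa)
  w_4 = 0.306942·1.7153 + -0.036995·13.1504 = 0.0400  (Unilever)
Σw_i=1.0000  μᵀw=0.1730
σ²=wᵀΣw=λ₁·μ_p+λ₂ = 0.306942·0.173 + -0.036995 = 0.016106 ≈ 0.0161


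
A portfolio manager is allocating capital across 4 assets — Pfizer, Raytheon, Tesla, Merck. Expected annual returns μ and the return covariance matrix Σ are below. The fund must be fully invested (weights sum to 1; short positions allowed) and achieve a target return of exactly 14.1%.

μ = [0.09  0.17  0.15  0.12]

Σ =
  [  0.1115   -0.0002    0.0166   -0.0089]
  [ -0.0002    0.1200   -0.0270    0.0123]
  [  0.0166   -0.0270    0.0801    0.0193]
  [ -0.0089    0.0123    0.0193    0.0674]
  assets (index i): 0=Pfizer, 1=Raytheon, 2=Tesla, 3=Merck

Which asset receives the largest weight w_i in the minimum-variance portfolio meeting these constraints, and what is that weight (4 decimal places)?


Tesla (0.3502)

g=Σ⁻¹μ = [0.5637  1.8070  2.1455  0.9107]
h=Σ⁻¹𝟙 = [8.1380  9.8252  11.5015  10.8249]
a=μᵀg=0.789033  b=𝟙ᵀg=5.426909  c=𝟙ᵀh=40.289534  D=ac−b²=2.338440
λ₁=(c·0.141−b)/D = (40.289534·0.141−5.426909)/2.338440 = 0.108583
λ₂=(a−b·0.141)/D = (0.789033−5.426909·0.141)/2.338440 = 0.010194
w* = 0.108583·g + 0.010194·h:
  w_0 = 0.108583·0.5637 + 0.010194·8.1380 = 0.1442  (Pfizer)
  w_1 = 0.108583·1.8070 + 0.010194·9.8252 = 0.2964  (Raytheon)
  w_2 = 0.108583·2.1455 + 0.010194·11.5015 = 0.3502  (Tesla)
  w_3 = 0.108583·0.9107 + 0.010194·10.8249 = 0.2092  (Merck)
Σw_i=1.0000  μᵀw=0.1410
σ²=wᵀΣw=λ₁·μ_p+λ₂ = 0.108583·0.141 + 0.010194 = 0.025505 ≈ 0.0255


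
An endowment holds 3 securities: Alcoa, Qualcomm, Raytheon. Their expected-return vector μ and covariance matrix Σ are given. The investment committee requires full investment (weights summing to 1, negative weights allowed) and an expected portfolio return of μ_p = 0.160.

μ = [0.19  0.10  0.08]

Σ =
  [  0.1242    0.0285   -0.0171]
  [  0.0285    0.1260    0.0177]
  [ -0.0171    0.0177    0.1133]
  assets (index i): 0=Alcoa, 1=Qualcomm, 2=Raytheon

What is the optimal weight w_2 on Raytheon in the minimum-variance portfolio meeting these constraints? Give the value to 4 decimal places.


0.2468

p=Σ⁻¹μ = [1.5821  0.3099  0.8965]
q=Σ⁻¹𝟙 = [8.2429  4.7619  9.3263]
a=μᵀp=0.403305  b=𝟙ᵀp=2.788440  c=𝟙ᵀq=22.331073  D=ac−b²=1.230835
λ₁=(c·0.160−b)/D = (22.331073·0.160−2.788440)/1.230835 = 0.637398
λ₂=(a−b·0.160)/D = (0.403305−2.788440·0.160)/1.230835 = -0.034810
w* = 0.637398·p + -0.034810·q:
  w_0 = 0.637398·1.5821 + -0.034810·8.2429 = 0.7215  (Alcoa)
  w_1 = 0.637398·0.3099 + -0.034810·4.7619 = 0.0317  (Qualcomm)
  w_2 = 0.637398·0.8965 + -0.034810·9.3263 = 0.2468  (Raytheon)
Σw_i=1.0000  μᵀw=0.1600
σ²=wᵀΣw=λ₁·μ_p+λ₂ = 0.637398·0.160 + -0.034810 = 0.067174 ≈ 0.0672


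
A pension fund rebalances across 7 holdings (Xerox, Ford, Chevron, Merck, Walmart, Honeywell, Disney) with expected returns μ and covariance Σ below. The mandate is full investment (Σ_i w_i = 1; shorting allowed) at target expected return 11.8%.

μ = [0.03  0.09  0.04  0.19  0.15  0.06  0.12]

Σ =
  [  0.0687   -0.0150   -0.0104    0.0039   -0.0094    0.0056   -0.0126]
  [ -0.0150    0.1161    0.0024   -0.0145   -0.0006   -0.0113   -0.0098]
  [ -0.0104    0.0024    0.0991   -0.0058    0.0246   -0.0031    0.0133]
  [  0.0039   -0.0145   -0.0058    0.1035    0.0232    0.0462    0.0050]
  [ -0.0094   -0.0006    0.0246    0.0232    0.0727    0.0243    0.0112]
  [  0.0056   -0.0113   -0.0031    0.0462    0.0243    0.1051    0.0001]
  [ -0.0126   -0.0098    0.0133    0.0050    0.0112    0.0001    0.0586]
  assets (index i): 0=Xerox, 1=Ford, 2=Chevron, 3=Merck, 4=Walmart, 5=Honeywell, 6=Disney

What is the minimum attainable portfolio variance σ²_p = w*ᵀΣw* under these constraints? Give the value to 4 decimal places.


0.0151

x=Σ⁻¹μ = [1.2459  1.2933  -0.0766  1.7316  1.5438  -0.4788  2.1074]
y=Σ⁻¹𝟙 = [22.8950  14.5135  8.1688  6.1541  6.9968  5.7536  20.6886]
a=μᵀx=0.935427  b=𝟙ᵀx=7.366465  c=𝟙ᵀy=85.170347  D=ac−b²=25.405815
λ₁=(c·0.118−b)/D = (85.170347·0.118−7.366465)/25.405815 = 0.105631
λ₂=(a−b·0.118)/D = (0.935427−7.366465·0.118)/25.405815 = 0.002605
w* = 0.105631·x + 0.002605·y:
  w_0 = 0.105631·1.2459 + 0.002605·22.8950 = 0.1913  (Xerox)
  w_1 = 0.105631·1.2933 + 0.002605·14.5135 = 0.1744  (Ford)
  w_2 = 0.105631·-0.0766 + 0.002605·8.1688 = 0.0132  (Chevron)
  w_3 = 0.105631·1.7316 + 0.002605·6.1541 = 0.1989  (Merck)
  w_4 = 0.105631·1.5438 + 0.002605·6.9968 = 0.1813  (Walmart)
  w_5 = 0.105631·-0.4788 + 0.002605·5.7536 = -0.0356  (Honeywell)
  w_6 = 0.105631·2.1074 + 0.002605·20.6886 = 0.2765  (Disney)
Σw_i=1.0000  μᵀw=0.1180
σ²=wᵀΣw=λ₁·μ_p+λ₂ = 0.105631·0.118 + 0.002605 = 0.015069 ≈ 0.0151


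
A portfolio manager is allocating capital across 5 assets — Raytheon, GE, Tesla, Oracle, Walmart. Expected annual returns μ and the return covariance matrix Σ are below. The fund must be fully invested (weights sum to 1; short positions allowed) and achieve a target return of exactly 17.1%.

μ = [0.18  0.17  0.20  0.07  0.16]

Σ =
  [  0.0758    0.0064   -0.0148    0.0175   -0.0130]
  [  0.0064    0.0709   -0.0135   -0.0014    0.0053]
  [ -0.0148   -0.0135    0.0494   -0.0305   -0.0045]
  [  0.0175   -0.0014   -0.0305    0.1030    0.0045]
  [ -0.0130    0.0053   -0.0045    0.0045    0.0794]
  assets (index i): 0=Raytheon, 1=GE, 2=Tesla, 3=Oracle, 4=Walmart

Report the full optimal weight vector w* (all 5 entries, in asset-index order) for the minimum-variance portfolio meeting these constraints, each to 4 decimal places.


x=Σ⁻¹μ = [3.5191  3.3886  7.6839  2.2864  2.6710]
y=Σ⁻¹𝟙 = [18.4286  20.1573  44.6777  19.3956  15.6991]
a=μᵀx=3.333683  b=𝟙ᵀx=19.548978  c=𝟙ᵀy=118.358283  D=ac−b²=12.406485
λ₁=(c·0.171−b)/D = (118.358283·0.171−19.548978)/12.406485 = 0.055639
λ₂=(a−b·0.171)/D = (3.333683−19.548978·0.171)/12.406485 = -0.000741
w* = 0.055639·x + -0.000741·y:
  w_0 = 0.055639·3.5191 + -0.000741·18.4286 = 0.1821  (Raytheon)
  w_1 = 0.055639·3.3886 + -0.000741·20.1573 = 0.1736  (GE)
  w_2 = 0.055639·7.6839 + -0.000741·44.6777 = 0.3944  (Tesla)
  w_3 = 0.055639·2.2864 + -0.000741·19.3956 = 0.1128  (Oracle)
  w_4 = 0.055639·2.6710 + -0.000741·15.6991 = 0.1370  (Walmart)
Σw_i=1.0000  μᵀw=0.1710
σ²=wᵀΣw=λ₁·μ_p+λ₂ = 0.055639·0.171 + -0.000741 = 0.008773 ≈ 0.0088

0.1821  0.1736  0.3944  0.1128  0.1370


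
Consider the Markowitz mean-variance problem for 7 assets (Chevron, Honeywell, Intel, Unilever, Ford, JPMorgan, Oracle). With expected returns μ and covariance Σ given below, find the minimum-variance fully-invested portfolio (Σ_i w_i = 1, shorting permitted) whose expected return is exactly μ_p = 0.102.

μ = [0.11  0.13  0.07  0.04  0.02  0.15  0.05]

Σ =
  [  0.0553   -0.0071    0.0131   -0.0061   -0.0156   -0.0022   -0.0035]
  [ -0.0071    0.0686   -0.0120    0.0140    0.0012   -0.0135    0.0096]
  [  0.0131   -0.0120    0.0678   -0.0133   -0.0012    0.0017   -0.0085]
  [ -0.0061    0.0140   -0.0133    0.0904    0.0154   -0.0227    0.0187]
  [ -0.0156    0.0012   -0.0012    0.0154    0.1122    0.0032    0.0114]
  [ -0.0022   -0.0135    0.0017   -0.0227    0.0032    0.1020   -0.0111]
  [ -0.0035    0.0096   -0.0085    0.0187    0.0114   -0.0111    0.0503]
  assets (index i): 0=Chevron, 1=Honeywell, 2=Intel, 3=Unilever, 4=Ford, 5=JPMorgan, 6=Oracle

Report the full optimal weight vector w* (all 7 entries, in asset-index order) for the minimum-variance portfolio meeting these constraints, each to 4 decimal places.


x=Σ⁻¹μ = [2.2998  2.4729  1.2397  0.6633  0.2274  2.0819  1.0529]
y=Σ⁻¹𝟙 = [21.4720  18.1884  18.1004  11.3330  7.9742  16.6710  18.6205]
a=μᵀx=1.057245  b=𝟙ᵀx=10.037919  c=𝟙ᵀy=112.359532  D=ac−b²=18.031689
λ₁=(c·0.102−b)/D = (112.359532·0.102−10.037919)/18.031689 = 0.078903
λ₂=(a−b·0.102)/D = (1.057245−10.037919·0.102)/18.031689 = 0.001851
w* = 0.078903·x + 0.001851·y:
  w_0 = 0.078903·2.2998 + 0.001851·21.4720 = 0.2212  (Chevron)
  w_1 = 0.078903·2.4729 + 0.001851·18.1884 = 0.2288  (Honeywell)
  w_2 = 0.078903·1.2397 + 0.001851·18.1004 = 0.1313  (Intel)
  w_3 = 0.078903·0.6633 + 0.001851·11.3330 = 0.0733  (Unilever)
  w_4 = 0.078903·0.2274 + 0.001851·7.9742 = 0.0327  (Ford)
  w_5 = 0.078903·2.0819 + 0.001851·16.6710 = 0.1951  (JPMorgan)
  w_6 = 0.078903·1.0529 + 0.001851·18.6205 = 0.1175  (Oracle)
Σw_i=1.0000  μᵀw=0.1020
σ²=wᵀΣw=λ₁·μ_p+λ₂ = 0.078903·0.102 + 0.001851 = 0.009899 ≈ 0.0099

0.2212  0.2288  0.1313  0.0733  0.0327  0.1951  0.1175


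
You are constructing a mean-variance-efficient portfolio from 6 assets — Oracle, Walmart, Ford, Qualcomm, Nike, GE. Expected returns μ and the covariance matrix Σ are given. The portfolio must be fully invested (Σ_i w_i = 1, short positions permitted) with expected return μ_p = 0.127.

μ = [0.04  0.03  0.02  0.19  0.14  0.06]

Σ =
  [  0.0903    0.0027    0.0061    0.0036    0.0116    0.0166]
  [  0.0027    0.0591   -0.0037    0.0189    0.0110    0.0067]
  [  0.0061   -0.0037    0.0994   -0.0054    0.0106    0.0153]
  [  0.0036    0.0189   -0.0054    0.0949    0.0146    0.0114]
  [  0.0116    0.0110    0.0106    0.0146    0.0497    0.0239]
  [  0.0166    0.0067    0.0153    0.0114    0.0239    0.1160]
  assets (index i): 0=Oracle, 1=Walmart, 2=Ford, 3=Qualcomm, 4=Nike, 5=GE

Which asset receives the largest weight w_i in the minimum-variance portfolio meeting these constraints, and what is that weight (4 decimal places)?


g=Σ⁻¹μ = [0.0980  -0.4910  0.0323  1.7380  2.4573  -0.1498]
h=Σ⁻¹𝟙 = [7.9969  12.8697  8.8523  6.2470  10.3245  2.8242]
a=μᵀg=0.655084  b=𝟙ᵀg=3.684833  c=𝟙ᵀh=49.114691  D=ac−b²=18.596228
λ₁=(c·0.127−b)/D = (49.114691·0.127−3.684833)/18.596228 = 0.137272
λ₂=(a−b·0.127)/D = (0.655084−3.684833·0.127)/18.596228 = 0.010062
w* = 0.137272·g + 0.010062·h:
  w_0 = 0.137272·0.0980 + 0.010062·7.9969 = 0.0939  (Oracle)
  w_1 = 0.137272·-0.4910 + 0.010062·12.8697 = 0.0621  (Walmart)
  w_2 = 0.137272·0.0323 + 0.010062·8.8523 = 0.0935  (Ford)
  w_3 = 0.137272·1.7380 + 0.010062·6.2470 = 0.3014  (Qualcomm)
  w_4 = 0.137272·2.4573 + 0.010062·10.3245 = 0.4412  (Nike)
  w_5 = 0.137272·-0.1498 + 0.010062·2.8242 = 0.0079  (GE)
Σw_i=1.0000  μᵀw=0.1270
σ²=wᵀΣw=λ₁·μ_p+λ₂ = 0.137272·0.127 + 0.010062 = 0.027495 ≈ 0.0275

Nike (0.4412)


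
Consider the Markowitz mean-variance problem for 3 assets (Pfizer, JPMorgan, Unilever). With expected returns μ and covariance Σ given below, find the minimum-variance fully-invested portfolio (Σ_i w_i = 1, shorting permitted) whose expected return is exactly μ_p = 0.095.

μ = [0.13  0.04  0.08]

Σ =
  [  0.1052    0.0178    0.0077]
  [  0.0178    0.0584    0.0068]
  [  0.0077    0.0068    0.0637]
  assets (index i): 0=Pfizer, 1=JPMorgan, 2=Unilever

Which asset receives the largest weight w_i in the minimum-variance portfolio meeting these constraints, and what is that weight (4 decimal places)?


Unilever (0.4434)

u=Σ⁻¹μ = [1.1188  0.2161  1.0976]
v=Σ⁻¹𝟙 = [6.2069  13.6607  13.4900]
a=μᵀu=0.241899  b=𝟙ᵀu=2.432527  c=𝟙ᵀv=33.357623  D=ac−b²=2.152003
λ₁=(c·0.095−b)/D = (33.357623·0.095−2.432527)/2.152003 = 0.342215
λ₂=(a−b·0.095)/D = (0.241899−2.432527·0.095)/2.152003 = 0.005023
w* = 0.342215·u + 0.005023·v:
  w_0 = 0.342215·1.1188 + 0.005023·6.2069 = 0.4141  (Pfizer)
  w_1 = 0.342215·0.2161 + 0.005023·13.6607 = 0.1426  (JPMorgan)
  w_2 = 0.342215·1.0976 + 0.005023·13.4900 = 0.4434  (Unilever)
Σw_i=1.0000  μᵀw=0.0950
σ²=wᵀΣw=λ₁·μ_p+λ₂ = 0.342215·0.095 + 0.005023 = 0.037533 ≈ 0.0375


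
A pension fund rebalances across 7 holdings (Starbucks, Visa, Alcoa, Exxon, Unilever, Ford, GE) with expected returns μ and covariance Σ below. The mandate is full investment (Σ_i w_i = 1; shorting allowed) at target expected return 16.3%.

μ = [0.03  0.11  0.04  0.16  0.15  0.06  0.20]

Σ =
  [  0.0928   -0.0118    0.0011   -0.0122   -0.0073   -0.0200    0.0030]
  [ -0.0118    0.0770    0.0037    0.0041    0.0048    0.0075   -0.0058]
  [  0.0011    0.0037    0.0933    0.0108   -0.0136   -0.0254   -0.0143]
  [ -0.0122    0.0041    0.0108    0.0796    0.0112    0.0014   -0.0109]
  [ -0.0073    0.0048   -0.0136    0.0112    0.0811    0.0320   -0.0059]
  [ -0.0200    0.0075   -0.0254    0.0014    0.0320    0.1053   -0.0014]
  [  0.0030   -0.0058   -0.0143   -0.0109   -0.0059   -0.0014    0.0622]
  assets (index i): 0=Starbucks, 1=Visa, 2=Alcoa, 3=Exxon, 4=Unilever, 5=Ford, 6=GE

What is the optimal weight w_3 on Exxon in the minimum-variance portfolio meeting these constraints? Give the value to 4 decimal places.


u=Σ⁻¹μ = [0.8878  1.5548  1.1049  2.2130  1.8813  0.3482  4.1457]
v=Σ⁻¹𝟙 = [16.9529  13.9464  17.1205  13.6977  10.7498  12.7259  24.2026]
a=μᵀu=1.728166  b=𝟙ᵀu=12.135669  c=𝟙ᵀv=109.395713  D=ac−b²=41.779504
λ₁=(c·0.163−b)/D = (109.395713·0.163−12.135669)/41.779504 = 0.136331
λ₂=(a−b·0.163)/D = (1.728166−12.135669·0.163)/41.779504 = -0.005983
w* = 0.136331·u + -0.005983·v:
  w_0 = 0.136331·0.8878 + -0.005983·16.9529 = 0.0196  (Starbucks)
  w_1 = 0.136331·1.5548 + -0.005983·13.9464 = 0.1285  (Visa)
  w_2 = 0.136331·1.1049 + -0.005983·17.1205 = 0.0482  (Alcoa)
  w_3 = 0.136331·2.2130 + -0.005983·13.6977 = 0.2198  (Exxon)
  w_4 = 0.136331·1.8813 + -0.005983·10.7498 = 0.1922  (Unilever)
  w_5 = 0.136331·0.3482 + -0.005983·12.7259 = -0.0287  (Ford)
  w_6 = 0.136331·4.1457 + -0.005983·24.2026 = 0.4204  (GE)
Σw_i=1.0000  μᵀw=0.1630
σ²=wᵀΣw=λ₁·μ_p+λ₂ = 0.136331·0.163 + -0.005983 = 0.016239 ≈ 0.0162

0.2198


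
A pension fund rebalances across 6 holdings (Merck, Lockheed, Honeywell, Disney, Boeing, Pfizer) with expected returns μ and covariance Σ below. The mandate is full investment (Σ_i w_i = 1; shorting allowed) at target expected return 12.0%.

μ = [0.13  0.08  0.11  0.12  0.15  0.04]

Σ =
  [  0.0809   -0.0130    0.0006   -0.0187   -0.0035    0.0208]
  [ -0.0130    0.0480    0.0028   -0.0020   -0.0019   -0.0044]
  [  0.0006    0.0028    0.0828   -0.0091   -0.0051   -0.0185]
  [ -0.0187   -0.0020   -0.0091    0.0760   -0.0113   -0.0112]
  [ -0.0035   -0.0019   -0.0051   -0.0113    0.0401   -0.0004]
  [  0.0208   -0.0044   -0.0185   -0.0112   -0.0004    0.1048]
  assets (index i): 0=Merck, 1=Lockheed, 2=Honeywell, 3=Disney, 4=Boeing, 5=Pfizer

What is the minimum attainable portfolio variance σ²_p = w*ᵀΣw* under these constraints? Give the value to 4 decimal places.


0.0069

x=Σ⁻¹μ = [2.9040  2.7542  2.0860  3.5179  5.3881  0.6857]
y=Σ⁻¹𝟙 = [22.1149  29.6694  19.5038  29.4794  39.1924  13.1414]
a=μᵀx=2.085112  b=𝟙ᵀx=17.335951  c=𝟙ᵀy=153.101305  D=ac−b²=18.698084
λ₁=(c·0.120−b)/D = (153.101305·0.120−17.335951)/18.698084 = 0.055418
λ₂=(a−b·0.120)/D = (2.085112−17.335951·0.120)/18.698084 = 0.000257
w* = 0.055418·x + 0.000257·y:
  w_0 = 0.055418·2.9040 + 0.000257·22.1149 = 0.1666  (Merck)
  w_1 = 0.055418·2.7542 + 0.000257·29.6694 = 0.1602  (Lockheed)
  w_2 = 0.055418·2.0860 + 0.000257·19.5038 = 0.1206  (Honeywell)
  w_3 = 0.055418·3.5179 + 0.000257·29.4794 = 0.2025  (Disney)
  w_4 = 0.055418·5.3881 + 0.000257·39.1924 = 0.3087  (Boeing)
  w_5 = 0.055418·0.6857 + 0.000257·13.1414 = 0.0414  (Pfizer)
Σw_i=1.0000  μᵀw=0.1200
σ²=wᵀΣw=λ₁·μ_p+λ₂ = 0.055418·0.120 + 0.000257 = 0.006907 ≈ 0.0069


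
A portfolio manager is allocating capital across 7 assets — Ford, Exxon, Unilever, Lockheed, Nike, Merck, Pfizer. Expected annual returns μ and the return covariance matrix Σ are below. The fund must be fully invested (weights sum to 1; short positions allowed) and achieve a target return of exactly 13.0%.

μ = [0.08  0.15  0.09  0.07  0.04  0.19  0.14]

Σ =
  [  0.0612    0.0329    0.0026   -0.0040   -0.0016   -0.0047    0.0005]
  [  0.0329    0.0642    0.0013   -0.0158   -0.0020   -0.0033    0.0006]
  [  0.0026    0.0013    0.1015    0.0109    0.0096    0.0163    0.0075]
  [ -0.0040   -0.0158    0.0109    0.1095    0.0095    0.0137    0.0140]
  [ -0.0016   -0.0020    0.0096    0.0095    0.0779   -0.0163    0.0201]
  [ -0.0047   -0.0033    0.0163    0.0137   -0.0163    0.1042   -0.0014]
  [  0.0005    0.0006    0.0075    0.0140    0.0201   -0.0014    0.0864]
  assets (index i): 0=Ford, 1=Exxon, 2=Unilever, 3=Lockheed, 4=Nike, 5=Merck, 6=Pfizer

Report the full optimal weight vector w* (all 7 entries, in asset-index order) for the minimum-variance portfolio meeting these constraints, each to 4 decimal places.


0.0703  0.2883  0.0581  0.0854  0.1103  0.2250  0.1626

u=Σ⁻¹μ = [0.1371  2.4843  0.3420  0.5093  0.5087  1.8862  1.4023]
v=Σ⁻¹𝟙 = [10.9268  12.5881  5.2052  7.5251  12.2366  10.6941  7.0788]
a=μᵀu=1.025102  b=𝟙ᵀu=7.269958  c=𝟙ᵀv=66.254698  D=ac−b²=15.065569
λ₁=(c·0.130−b)/D = (66.254698·0.130−7.269958)/15.065569 = 0.089154
λ₂=(a−b·0.130)/D = (1.025102−7.269958·0.130)/15.065569 = 0.005311
w* = 0.089154·u + 0.005311·v:
  w_0 = 0.089154·0.1371 + 0.005311·10.9268 = 0.0703  (Ford)
  w_1 = 0.089154·2.4843 + 0.005311·12.5881 = 0.2883  (Exxon)
  w_2 = 0.089154·0.3420 + 0.005311·5.2052 = 0.0581  (Unilever)
  w_3 = 0.089154·0.5093 + 0.005311·7.5251 = 0.0854  (Lockheed)
  w_4 = 0.089154·0.5087 + 0.005311·12.2366 = 0.1103  (Nike)
  w_5 = 0.089154·1.8862 + 0.005311·10.6941 = 0.2250  (Merck)
  w_6 = 0.089154·1.4023 + 0.005311·7.0788 = 0.1626  (Pfizer)
Σw_i=1.0000  μᵀw=0.1300
σ²=wᵀΣw=λ₁·μ_p+λ₂ = 0.089154·0.130 + 0.005311 = 0.016901 ≈ 0.0169


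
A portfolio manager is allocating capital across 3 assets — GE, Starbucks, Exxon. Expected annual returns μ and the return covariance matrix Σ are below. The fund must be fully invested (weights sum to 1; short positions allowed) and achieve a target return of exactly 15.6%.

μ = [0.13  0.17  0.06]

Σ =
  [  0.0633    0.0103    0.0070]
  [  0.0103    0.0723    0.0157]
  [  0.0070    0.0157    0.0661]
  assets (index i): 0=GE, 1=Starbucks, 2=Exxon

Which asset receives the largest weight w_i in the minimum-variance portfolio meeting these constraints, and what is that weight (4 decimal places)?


u=Σ⁻¹μ = [1.6923  2.0582  0.2396]
v=Σ⁻¹𝟙 = [12.9827  9.4843  11.5010]
a=μᵀu=0.584270  b=𝟙ᵀu=3.990137  c=𝟙ᵀv=33.967992  D=ac−b²=3.925296
λ₁=(c·0.156−b)/D = (33.967992·0.156−3.990137)/3.925296 = 0.333445
λ₂=(a−b·0.156)/D = (0.584270−3.990137·0.156)/3.925296 = -0.009729
w* = 0.333445·u + -0.009729·v:
  w_0 = 0.333445·1.6923 + -0.009729·12.9827 = 0.4380  (GE)
  w_1 = 0.333445·2.0582 + -0.009729·9.4843 = 0.5940  (Starbucks)
  w_2 = 0.333445·0.2396 + -0.009729·11.5010 = -0.0320  (Exxon)
Σw_i=1.0000  μᵀw=0.1560
σ²=wᵀΣw=λ₁·μ_p+λ₂ = 0.333445·0.156 + -0.009729 = 0.042288 ≈ 0.0423

Starbucks (0.5940)


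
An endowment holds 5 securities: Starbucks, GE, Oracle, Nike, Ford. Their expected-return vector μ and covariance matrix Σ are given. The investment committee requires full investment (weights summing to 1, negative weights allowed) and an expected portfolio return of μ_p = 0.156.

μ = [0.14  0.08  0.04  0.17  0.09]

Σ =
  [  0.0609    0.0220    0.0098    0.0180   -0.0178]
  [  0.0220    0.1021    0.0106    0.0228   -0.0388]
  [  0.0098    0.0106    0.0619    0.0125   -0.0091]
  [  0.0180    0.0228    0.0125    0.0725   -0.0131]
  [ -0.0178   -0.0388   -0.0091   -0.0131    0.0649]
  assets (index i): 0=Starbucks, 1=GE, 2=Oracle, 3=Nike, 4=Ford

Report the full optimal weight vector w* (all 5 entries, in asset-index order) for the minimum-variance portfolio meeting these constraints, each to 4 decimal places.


p=Σ⁻¹μ = [2.2029  0.9880  0.1663  2.0022  3.0091]
q=Σ⁻¹𝟙 = [15.5787  15.4681  14.1155  8.5227  32.6281]
a=μᵀp=1.005290  b=𝟙ᵀp=8.368467  c=𝟙ᵀq=86.313057  D=ac−b²=16.738415
λ₁=(c·0.156−b)/D = (86.313057·0.156−8.368467)/16.738415 = 0.304471
λ₂=(a−b·0.156)/D = (1.005290−8.368467·0.156)/16.738415 = -0.017934
w* = 0.304471·p + -0.017934·q:
  w_0 = 0.304471·2.2029 + -0.017934·15.5787 = 0.3913  (Starbucks)
  w_1 = 0.304471·0.9880 + -0.017934·15.4681 = 0.0234  (GE)
  w_2 = 0.304471·0.1663 + -0.017934·14.1155 = -0.2025  (Oracle)
  w_3 = 0.304471·2.0022 + -0.017934·8.5227 = 0.4568  (Nike)
  w_4 = 0.304471·3.0091 + -0.017934·32.6281 = 0.3310  (Ford)
Σw_i=1.0000  μᵀw=0.1560
σ²=wᵀΣw=λ₁·μ_p+λ₂ = 0.304471·0.156 + -0.017934 = 0.029563 ≈ 0.0296

0.3913  0.0234  -0.2025  0.4568  0.3310
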